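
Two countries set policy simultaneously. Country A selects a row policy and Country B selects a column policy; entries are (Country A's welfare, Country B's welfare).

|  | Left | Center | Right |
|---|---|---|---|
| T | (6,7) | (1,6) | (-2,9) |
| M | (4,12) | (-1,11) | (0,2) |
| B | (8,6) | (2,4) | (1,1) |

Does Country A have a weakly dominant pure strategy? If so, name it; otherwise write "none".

B vs T: Left: 8>6, Center: 2>1, Right: 1>-2.
B vs M: Left: 8>4, Center: 2>-1, Right: 1>0.
B is at least as good as every other strategy against every opponent action, so it is weakly dominant.

B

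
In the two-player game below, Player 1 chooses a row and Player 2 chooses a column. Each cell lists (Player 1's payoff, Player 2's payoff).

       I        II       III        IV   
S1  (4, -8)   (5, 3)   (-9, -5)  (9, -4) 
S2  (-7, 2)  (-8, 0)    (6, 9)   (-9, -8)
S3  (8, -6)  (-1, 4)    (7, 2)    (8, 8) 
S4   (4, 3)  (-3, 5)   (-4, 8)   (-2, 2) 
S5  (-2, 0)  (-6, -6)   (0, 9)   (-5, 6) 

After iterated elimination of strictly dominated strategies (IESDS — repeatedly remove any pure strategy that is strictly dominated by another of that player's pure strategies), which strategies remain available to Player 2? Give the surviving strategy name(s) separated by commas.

Row S2 is eliminated: S3 beats it against every remaining column (I: 8>-7, II: -1>-8, III: 7>6, IV: 8>-9).
Row S4 is eliminated: S3 beats it against every remaining column (I: 8>4, II: -1>-3, III: 7>-4, IV: 8>-2).
Row S5 is eliminated: S3 beats it against every remaining column (I: 8>-2, II: -1>-6, III: 7>0, IV: 8>-5).
Column I is eliminated: II beats it against every remaining row (S1: 3>-8, S3: 4>-6).
For Player 2, II strictly dominates III on the remaining rows (S1: 3>-5, S3: 4>2); eliminate III.
Player 1's strategy S3 is strictly dominated by S1 (II: 5>-1, IV: 9>8) and is removed.
Column IV is eliminated: II beats it against every remaining row (S1: 3>-4).
Among the remaining strategies, none is strictly dominated by another pure strategy of the same player, so the elimination stops.
Surviving strategies — Player 1: {S1}; Player 2: {II}.

II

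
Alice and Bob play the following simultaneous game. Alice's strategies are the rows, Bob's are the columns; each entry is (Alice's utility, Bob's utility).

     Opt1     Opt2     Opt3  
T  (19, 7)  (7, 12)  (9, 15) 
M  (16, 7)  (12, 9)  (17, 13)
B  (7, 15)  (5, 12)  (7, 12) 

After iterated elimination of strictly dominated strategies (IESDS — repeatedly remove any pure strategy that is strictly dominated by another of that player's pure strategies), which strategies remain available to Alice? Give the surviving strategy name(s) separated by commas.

Row B is eliminated: T beats it against every remaining column (Opt1: 19>7, Opt2: 7>5, Opt3: 9>7).
Column Opt1 is eliminated: Opt2 beats it against every remaining row (T: 12>7, M: 9>7).
Alice's strategy T is strictly dominated by M (Opt2: 12>7, Opt3: 17>9) and is removed.
Bob's strategy Opt2 is strictly dominated by Opt3 (M: 13>9) and is removed.
Among the remaining strategies, none is strictly dominated by another pure strategy of the same player, so the elimination stops.
Surviving strategies — Alice: {M}; Bob: {Opt3}.

M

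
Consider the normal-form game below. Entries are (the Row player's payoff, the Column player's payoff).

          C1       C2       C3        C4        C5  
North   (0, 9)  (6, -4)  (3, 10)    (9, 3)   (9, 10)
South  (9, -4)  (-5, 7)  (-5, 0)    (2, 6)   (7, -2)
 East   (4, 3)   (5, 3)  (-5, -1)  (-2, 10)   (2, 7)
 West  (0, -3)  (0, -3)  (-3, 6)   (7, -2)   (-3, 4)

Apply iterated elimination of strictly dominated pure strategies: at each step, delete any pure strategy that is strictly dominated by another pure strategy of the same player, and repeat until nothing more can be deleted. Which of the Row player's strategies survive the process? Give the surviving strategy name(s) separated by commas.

North

For the Column player, C5 strictly dominates C1 on the remaining rows (North: 10>9, South: -2>-4, East: 7>3, West: 4>-3); eliminate C1.
Row South is eliminated: North beats it against every remaining column (C2: 6>-5, C3: 3>-5, C4: 9>2, C5: 9>7).
Row East is eliminated: North beats it against every remaining column (C2: 6>5, C3: 3>-5, C4: 9>-2, C5: 9>2).
Row West is eliminated: North beats it against every remaining column (C2: 6>0, C3: 3>-3, C4: 9>7, C5: 9>-3).
Column C2 is eliminated: C3 beats it against every remaining row (North: 10>-4).
For the Column player, C3 strictly dominates C4 on the remaining rows (North: 10>3); eliminate C4.
Among the remaining strategies, none is strictly dominated by another pure strategy of the same player, so the elimination stops.
Surviving strategies — the Row player: {North}; the Column player: {C3, C5}.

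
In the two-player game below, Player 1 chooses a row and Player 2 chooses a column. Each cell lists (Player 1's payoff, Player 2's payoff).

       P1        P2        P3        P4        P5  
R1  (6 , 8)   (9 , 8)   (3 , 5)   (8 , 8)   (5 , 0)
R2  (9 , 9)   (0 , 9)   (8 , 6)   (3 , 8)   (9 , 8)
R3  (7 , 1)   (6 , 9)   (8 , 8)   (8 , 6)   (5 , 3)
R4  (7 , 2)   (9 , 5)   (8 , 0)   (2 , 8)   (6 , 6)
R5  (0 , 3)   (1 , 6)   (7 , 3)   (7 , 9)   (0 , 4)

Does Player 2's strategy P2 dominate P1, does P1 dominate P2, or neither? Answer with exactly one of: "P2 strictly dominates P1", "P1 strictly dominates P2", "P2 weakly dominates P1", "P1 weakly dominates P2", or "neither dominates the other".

Compare P2 to P1 across every action of Player 1: R1: 8=8, R2: 9=9, R3: 9>1, R4: 5>2, R5: 6>3.
P2 is at least as good everywhere and strictly better somewhere (tied only at R1, R2), so P2 weakly but not strictly dominates P1.

P2 weakly dominates P1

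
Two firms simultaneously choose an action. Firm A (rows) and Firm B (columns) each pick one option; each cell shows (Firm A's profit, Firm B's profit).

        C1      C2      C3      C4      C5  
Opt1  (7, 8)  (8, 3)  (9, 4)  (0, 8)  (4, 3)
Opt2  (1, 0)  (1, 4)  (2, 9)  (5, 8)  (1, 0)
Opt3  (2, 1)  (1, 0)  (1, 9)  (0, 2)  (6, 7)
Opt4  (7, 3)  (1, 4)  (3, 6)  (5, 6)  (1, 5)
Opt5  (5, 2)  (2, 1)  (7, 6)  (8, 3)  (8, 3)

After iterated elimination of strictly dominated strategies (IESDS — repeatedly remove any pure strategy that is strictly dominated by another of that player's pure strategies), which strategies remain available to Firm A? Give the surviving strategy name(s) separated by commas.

Opt1, Opt4, Opt5

Firm A's strategy Opt2 is strictly dominated by Opt5 (C1: 5>1, C2: 2>1, C3: 7>2, C4: 8>5, C5: 8>1) and is removed.
For Firm A, Opt5 strictly dominates Opt3 on the remaining columns (C1: 5>2, C2: 2>1, C3: 7>1, C4: 8>0, C5: 8>6); eliminate Opt3.
Column C2 is eliminated: C3 beats it against every remaining row (Opt1: 4>3, Opt4: 6>4, Opt5: 6>1).
Firm B's strategy C5 is strictly dominated by C3 (Opt1: 4>3, Opt4: 6>5, Opt5: 6>3) and is removed.
Among the remaining strategies, none is strictly dominated by another pure strategy of the same player, so the elimination stops.
Surviving strategies — Firm A: {Opt1, Opt4, Opt5}; Firm B: {C1, C3, C4}.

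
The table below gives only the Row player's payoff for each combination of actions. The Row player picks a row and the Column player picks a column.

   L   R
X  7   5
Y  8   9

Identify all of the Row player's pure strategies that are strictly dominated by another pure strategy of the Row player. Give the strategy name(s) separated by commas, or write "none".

Y strictly dominates X — L: 8>7, R: 9>5.
Y: no other strategy beats it everywhere (X at L (8>7)).

X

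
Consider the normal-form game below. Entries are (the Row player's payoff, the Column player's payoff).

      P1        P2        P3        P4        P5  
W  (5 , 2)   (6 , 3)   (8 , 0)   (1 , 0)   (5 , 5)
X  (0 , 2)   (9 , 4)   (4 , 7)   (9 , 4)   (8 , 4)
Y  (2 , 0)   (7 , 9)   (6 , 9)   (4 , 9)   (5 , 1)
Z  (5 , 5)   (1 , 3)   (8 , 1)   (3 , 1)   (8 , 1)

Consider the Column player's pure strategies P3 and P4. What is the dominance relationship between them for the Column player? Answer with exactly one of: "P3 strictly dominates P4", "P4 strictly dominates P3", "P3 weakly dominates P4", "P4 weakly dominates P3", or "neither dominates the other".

P3 weakly dominates P4

P3's payoffs vs P4's, by the Row player's action — W: 0=0, X: 7>4, Y: 9=9, Z: 1=1.
P3 is at least as good everywhere and strictly better somewhere (tied only at W, Y, Z), so P3 weakly but not strictly dominates P4.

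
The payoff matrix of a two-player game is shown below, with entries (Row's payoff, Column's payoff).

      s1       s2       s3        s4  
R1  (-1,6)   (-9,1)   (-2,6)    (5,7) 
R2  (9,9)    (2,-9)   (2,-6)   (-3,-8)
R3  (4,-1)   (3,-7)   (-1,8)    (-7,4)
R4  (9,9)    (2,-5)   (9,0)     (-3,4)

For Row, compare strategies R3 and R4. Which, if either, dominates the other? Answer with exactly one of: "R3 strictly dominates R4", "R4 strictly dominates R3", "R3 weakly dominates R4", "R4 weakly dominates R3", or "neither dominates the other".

R3's payoffs vs R4's, by Column's action — s1: 4<9, s2: 3>2, s3: -1<9, s4: -7<-3.
R3 does better at s2 but worse at s1, s3, s4; neither strategy dominates the other.

neither dominates the other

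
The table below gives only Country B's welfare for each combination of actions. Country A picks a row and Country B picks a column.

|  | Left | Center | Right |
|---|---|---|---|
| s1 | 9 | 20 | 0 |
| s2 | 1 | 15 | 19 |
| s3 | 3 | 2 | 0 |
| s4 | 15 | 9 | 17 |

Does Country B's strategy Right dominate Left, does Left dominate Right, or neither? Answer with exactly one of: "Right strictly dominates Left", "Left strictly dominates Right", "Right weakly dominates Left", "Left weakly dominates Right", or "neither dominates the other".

Compare Right to Left across every action of Country A: s1: 0<9, s2: 19>1, s3: 0<3, s4: 17>15.
Right does better at s2, s4 but worse at s1, s3; neither strategy dominates the other.

neither dominates the other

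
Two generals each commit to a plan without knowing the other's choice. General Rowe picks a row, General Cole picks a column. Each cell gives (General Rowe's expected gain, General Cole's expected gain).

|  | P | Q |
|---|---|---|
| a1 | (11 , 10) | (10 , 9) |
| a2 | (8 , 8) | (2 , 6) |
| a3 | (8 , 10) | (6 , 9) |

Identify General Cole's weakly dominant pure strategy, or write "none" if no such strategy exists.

P vs Q: a1: 10>9, a2: 8>6, a3: 10>9.
P is at least as good as every other strategy against every opponent action, so it is weakly dominant.

P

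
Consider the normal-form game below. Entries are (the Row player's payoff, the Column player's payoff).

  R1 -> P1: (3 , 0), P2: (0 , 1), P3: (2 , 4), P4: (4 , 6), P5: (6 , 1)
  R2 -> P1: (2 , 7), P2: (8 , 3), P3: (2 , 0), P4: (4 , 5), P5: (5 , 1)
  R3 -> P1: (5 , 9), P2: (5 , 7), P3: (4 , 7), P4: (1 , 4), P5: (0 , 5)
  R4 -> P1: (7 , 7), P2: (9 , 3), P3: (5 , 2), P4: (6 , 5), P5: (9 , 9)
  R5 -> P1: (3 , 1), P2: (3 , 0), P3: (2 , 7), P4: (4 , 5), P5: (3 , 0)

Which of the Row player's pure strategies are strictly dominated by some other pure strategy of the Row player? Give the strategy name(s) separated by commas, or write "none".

R1, R2, R3, R5

R1 is strictly dominated by R4 (P1: 7>3, P2: 9>0, P3: 5>2, P4: 6>4, P5: 9>6).
R4 strictly dominates R2 — P1: 7>2, P2: 9>8, P3: 5>2, P4: 6>4, P5: 9>5.
R3: dominated, since R4 does at least as well everywhere (P1: 7>5, P2: 9>5, P3: 5>4, P4: 6>1, P5: 9>0).
R4 is not dominated — it holds its own against R1 at P1 (7>3); R2 at P1 (7>2); R3 at P1 (7>5); R5 at P1 (7>3).
R5 is strictly dominated by R4 (P1: 7>3, P2: 9>3, P3: 5>2, P4: 6>4, P5: 9>3).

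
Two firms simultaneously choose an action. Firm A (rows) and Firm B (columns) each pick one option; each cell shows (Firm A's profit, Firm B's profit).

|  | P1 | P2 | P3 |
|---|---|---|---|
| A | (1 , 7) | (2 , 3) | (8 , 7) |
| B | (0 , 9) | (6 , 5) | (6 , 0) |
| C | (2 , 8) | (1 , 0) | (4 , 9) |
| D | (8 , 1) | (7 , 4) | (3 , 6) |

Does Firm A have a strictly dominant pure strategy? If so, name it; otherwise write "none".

A fails to dominate B at P2 (2<6).
B fails to dominate A at P1 (0<1).
C fails to dominate A at P2 (1<2).
D fails to dominate A at P3 (3<8).
No single strategy dominates all the others.

none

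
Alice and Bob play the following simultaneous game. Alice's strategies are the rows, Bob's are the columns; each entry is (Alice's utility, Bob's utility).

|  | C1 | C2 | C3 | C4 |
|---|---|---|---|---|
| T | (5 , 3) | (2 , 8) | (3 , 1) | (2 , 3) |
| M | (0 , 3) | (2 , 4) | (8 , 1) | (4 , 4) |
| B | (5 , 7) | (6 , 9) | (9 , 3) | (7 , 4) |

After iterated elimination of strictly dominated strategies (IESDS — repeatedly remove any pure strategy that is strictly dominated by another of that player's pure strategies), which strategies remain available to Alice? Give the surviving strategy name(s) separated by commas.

B

For Alice, B strictly dominates M on the remaining columns (C1: 5>0, C2: 6>2, C3: 9>8, C4: 7>4); eliminate M.
For Bob, C2 strictly dominates C1 on the remaining rows (T: 8>3, B: 9>7); eliminate C1.
Alice's strategy T is strictly dominated by B (C2: 6>2, C3: 9>3, C4: 7>2) and is removed.
For Bob, C2 strictly dominates C3 on the remaining rows (B: 9>3); eliminate C3.
Column C4 is eliminated: C2 beats it against every remaining row (B: 9>4).
Among the remaining strategies, none is strictly dominated by another pure strategy of the same player, so the elimination stops.
Surviving strategies — Alice: {B}; Bob: {C2}.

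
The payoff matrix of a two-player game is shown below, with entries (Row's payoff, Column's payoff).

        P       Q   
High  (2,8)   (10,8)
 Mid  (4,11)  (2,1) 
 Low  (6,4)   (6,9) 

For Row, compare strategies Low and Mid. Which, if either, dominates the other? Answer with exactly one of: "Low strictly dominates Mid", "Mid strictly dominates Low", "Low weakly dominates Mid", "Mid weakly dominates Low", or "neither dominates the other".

Low's payoffs vs Mid's, by Column's action — P: 6>4, Q: 6>2.
Low gives a strictly higher payoff against each opponent action, so Low strictly dominates Mid.

Low strictly dominates Mid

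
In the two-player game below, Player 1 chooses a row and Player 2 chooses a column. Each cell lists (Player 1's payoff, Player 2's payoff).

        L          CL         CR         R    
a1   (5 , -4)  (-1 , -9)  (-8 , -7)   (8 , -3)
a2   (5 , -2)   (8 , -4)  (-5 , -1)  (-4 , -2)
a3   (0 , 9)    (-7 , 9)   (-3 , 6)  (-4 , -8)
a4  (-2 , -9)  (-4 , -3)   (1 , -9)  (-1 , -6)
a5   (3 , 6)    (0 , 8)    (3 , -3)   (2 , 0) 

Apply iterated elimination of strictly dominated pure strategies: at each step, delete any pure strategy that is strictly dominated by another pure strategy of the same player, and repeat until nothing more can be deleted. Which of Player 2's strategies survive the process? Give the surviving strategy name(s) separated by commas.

Row a3 is eliminated: a5 beats it against every remaining column (L: 3>0, CL: 0>-7, CR: 3>-3, R: 2>-4).
Row a4 is eliminated: a5 beats it against every remaining column (L: 3>-2, CL: 0>-4, CR: 3>1, R: 2>-1).
Among the remaining strategies, none is strictly dominated by another pure strategy of the same player, so the elimination stops.
Surviving strategies — Player 1: {a1, a2, a5}; Player 2: {L, CL, CR, R}.

L, CL, CR, R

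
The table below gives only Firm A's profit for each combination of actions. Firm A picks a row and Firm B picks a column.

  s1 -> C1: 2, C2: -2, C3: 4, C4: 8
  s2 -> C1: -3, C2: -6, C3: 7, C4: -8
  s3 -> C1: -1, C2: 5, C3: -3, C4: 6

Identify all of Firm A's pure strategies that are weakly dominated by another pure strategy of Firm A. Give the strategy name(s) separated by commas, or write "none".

none

s1 is not dominated — it holds its own against s2 at C1 (2>-3); s3 at C1 (2>-1).
s2 is not dominated — it holds its own against s1 at C3 (7>4); s3 at C3 (7>-3).
s3 is not dominated — it holds its own against s1 at C2 (5>-2); s2 at C1 (-1>-3).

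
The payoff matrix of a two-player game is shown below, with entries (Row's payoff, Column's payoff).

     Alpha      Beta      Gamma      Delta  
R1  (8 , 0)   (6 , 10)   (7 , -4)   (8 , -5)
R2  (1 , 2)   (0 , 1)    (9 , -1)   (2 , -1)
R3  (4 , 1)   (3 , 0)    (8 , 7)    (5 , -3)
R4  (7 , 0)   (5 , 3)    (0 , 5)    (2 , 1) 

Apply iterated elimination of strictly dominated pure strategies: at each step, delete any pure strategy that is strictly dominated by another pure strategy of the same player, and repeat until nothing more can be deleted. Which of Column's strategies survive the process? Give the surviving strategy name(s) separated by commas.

Row R4 is eliminated: R1 beats it against every remaining column (Alpha: 8>7, Beta: 6>5, Gamma: 7>0, Delta: 8>2).
For Column, Alpha strictly dominates Delta on the remaining rows (R1: 0>-5, R2: 2>-1, R3: 1>-3); eliminate Delta.
Among the remaining strategies, none is strictly dominated by another pure strategy of the same player, so the elimination stops.
Surviving strategies — Row: {R1, R2, R3}; Column: {Alpha, Beta, Gamma}.

Alpha, Beta, Gamma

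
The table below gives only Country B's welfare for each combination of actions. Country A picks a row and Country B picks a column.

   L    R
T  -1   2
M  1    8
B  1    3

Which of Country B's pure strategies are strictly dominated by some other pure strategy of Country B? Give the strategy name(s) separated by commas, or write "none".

L

L is strictly dominated by R (T: 2>-1, M: 8>1, B: 3>1).
R: no other strategy beats it everywhere (L at T (2>-1)).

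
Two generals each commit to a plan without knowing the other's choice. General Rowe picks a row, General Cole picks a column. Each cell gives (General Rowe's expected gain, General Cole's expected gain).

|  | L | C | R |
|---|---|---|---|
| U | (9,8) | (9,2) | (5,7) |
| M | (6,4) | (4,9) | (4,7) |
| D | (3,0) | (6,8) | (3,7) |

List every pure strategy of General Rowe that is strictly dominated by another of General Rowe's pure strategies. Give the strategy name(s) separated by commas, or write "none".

M, D

U: no other strategy beats it everywhere (M at L (9>6); D at L (9>3)).
U strictly dominates M — L: 9>6, C: 9>4, R: 5>4.
U strictly dominates D — L: 9>3, C: 9>6, R: 5>3.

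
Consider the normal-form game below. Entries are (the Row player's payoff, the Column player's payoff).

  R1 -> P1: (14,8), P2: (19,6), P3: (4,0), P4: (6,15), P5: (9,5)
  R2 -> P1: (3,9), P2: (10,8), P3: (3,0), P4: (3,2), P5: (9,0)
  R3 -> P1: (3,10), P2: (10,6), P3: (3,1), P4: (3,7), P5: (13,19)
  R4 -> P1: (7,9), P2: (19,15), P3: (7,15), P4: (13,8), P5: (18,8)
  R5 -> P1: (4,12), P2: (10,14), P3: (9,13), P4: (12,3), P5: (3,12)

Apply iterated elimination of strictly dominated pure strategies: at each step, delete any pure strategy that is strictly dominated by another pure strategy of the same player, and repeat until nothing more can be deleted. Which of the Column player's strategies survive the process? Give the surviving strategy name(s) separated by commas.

For the Row player, R4 strictly dominates R2 on the remaining columns (P1: 7>3, P2: 19>10, P3: 7>3, P4: 13>3, P5: 18>9); eliminate R2.
The Row player's strategy R3 is strictly dominated by R4 (P1: 7>3, P2: 19>10, P3: 7>3, P4: 13>3, P5: 18>13) and is removed.
For the Column player, P2 strictly dominates P5 on the remaining rows (R1: 6>5, R4: 15>8, R5: 14>12); eliminate P5.
Among the remaining strategies, none is strictly dominated by another pure strategy of the same player, so the elimination stops.
Surviving strategies — the Row player: {R1, R4, R5}; the Column player: {P1, P2, P3, P4}.

P1, P2, P3, P4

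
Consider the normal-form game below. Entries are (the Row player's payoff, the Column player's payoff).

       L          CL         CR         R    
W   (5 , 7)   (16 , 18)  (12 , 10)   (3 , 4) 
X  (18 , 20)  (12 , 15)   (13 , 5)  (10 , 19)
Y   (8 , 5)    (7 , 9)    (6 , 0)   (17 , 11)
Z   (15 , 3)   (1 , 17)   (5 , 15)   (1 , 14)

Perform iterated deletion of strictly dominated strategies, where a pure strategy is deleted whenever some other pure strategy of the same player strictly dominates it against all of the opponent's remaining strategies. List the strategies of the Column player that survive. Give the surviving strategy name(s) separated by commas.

For the Row player, X strictly dominates Z on the remaining columns (L: 18>15, CL: 12>1, CR: 13>5, R: 10>1); eliminate Z.
For the Column player, CL strictly dominates CR on the remaining rows (W: 18>10, X: 15>5, Y: 9>0); eliminate CR.
Among the remaining strategies, none is strictly dominated by another pure strategy of the same player, so the elimination stops.
Surviving strategies — the Row player: {W, X, Y}; the Column player: {L, CL, R}.

L, CL, R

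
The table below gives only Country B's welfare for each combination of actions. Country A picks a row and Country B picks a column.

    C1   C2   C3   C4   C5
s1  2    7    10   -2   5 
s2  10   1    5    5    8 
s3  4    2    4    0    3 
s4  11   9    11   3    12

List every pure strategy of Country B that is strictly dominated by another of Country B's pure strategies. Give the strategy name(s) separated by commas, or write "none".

C2, C4

Nothing dominates C1: C2 at s2 (10>1); C3 at s2 (10>5); C4 at s1 (2>-2); C5 at s2 (10>8).
C2 is strictly dominated by C3 (s1: 10>7, s2: 5>1, s3: 4>2, s4: 11>9).
C3 is not dominated — it holds its own against C1 at s1 (10>2); C2 at s1 (10>7); C4 at s1 (10>-2); C5 at s1 (10>5).
C4: dominated, since C1 does at least as well everywhere (s1: 2>-2, s2: 10>5, s3: 4>0, s4: 11>3).
Nothing dominates C5: C1 at s1 (5>2); C2 at s2 (8>1); C3 at s2 (8>5); C4 at s1 (5>-2).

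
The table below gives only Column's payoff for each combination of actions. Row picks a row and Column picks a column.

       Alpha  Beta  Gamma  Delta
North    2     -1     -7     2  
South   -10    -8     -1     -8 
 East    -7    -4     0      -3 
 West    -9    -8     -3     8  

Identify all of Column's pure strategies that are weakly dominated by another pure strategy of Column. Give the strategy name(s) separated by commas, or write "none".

Alpha, Beta

Alpha is weakly dominated by Delta (North: 2=2, South: -8>-10, East: -3>-7, West: 8>-9).
Beta: dominated, since Delta does at least as well everywhere (North: 2>-1, South: -8=-8, East: -3>-4, West: 8>-8).
Nothing dominates Gamma: Alpha at South (-1>-10); Beta at South (-1>-8); Delta at South (-1>-8).
Delta: no other strategy beats it everywhere (Alpha at South (-8>-10); Beta at North (2>-1); Gamma at North (2>-7)).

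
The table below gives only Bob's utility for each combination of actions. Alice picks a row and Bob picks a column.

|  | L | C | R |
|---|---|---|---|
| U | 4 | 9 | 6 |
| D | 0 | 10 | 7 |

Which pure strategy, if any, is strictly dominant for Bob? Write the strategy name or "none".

C vs L: U: 9>4, D: 10>0.
C vs R: U: 9>6, D: 10>7.
C strictly beats every other strategy against every opponent action, so it is strictly dominant.

C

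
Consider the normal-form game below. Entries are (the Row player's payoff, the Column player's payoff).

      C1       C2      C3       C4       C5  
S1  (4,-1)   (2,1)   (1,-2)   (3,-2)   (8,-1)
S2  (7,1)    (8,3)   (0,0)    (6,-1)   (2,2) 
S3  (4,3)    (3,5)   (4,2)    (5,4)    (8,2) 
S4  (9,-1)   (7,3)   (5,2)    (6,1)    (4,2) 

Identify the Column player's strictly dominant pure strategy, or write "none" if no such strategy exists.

C2

C2 vs C1: S1: 1>-1, S2: 3>1, S3: 5>3, S4: 3>-1.
C2 vs C3: S1: 1>-2, S2: 3>0, S3: 5>2, S4: 3>2.
C2 vs C4: S1: 1>-2, S2: 3>-1, S3: 5>4, S4: 3>1.
C2 vs C5: S1: 1>-1, S2: 3>2, S3: 5>2, S4: 3>2.
C2 strictly beats every other strategy against every opponent action, so it is strictly dominant.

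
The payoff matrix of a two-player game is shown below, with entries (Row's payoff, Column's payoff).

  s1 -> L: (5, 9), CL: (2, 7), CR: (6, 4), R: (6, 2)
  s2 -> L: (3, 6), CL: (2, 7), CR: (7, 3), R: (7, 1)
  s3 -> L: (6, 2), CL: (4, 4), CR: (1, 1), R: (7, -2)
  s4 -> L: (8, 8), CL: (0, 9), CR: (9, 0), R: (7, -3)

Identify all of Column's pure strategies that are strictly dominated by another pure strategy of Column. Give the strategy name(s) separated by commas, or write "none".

CR, R

L: no other strategy beats it everywhere (CL at s1 (9>7); CR at s1 (9>4); R at s1 (9>2)).
CL is not dominated — it holds its own against L at s2 (7>6); CR at s1 (7>4); R at s1 (7>2).
CR is strictly dominated by L (s1: 9>4, s2: 6>3, s3: 2>1, s4: 8>0).
R is strictly dominated by L (s1: 9>2, s2: 6>1, s3: 2>-2, s4: 8>-3).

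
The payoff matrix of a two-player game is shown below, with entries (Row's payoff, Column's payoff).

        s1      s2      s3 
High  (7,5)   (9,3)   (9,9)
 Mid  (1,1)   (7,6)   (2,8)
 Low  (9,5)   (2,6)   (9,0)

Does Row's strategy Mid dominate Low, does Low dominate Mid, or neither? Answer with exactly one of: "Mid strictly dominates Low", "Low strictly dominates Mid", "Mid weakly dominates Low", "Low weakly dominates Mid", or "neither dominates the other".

Mid's payoffs vs Low's, by Column's action — s1: 1<9, s2: 7>2, s3: 2<9.
Mid does better at s2 but worse at s1, s3; neither strategy dominates the other.

neither dominates the other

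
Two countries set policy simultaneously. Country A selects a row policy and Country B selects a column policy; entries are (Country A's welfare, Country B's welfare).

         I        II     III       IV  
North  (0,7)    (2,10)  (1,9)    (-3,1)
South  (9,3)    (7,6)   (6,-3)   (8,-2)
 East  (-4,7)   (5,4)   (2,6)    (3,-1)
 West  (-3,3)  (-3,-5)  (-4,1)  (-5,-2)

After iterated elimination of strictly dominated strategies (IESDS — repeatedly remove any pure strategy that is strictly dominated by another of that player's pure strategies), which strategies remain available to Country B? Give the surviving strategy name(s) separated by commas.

II

Row North is eliminated: South beats it against every remaining column (I: 9>0, II: 7>2, III: 6>1, IV: 8>-3).
Country A's strategy East is strictly dominated by South (I: 9>-4, II: 7>5, III: 6>2, IV: 8>3) and is removed.
Row West is eliminated: South beats it against every remaining column (I: 9>-3, II: 7>-3, III: 6>-4, IV: 8>-5).
Column I is eliminated: II beats it against every remaining row (South: 6>3).
For Country B, II strictly dominates III on the remaining rows (South: 6>-3); eliminate III.
Column IV is eliminated: II beats it against every remaining row (South: 6>-2).
Among the remaining strategies, none is strictly dominated by another pure strategy of the same player, so the elimination stops.
Surviving strategies — Country A: {South}; Country B: {II}.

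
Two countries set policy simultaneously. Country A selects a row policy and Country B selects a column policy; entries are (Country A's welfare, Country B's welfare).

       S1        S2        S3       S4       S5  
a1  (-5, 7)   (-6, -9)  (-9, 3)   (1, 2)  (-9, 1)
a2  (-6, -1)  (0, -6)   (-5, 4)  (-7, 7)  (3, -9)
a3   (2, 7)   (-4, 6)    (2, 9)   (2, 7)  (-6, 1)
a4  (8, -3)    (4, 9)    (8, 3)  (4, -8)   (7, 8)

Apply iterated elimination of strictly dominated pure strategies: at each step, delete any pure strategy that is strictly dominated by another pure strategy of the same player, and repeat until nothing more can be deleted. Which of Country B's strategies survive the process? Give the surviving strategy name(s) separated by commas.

Country A's strategy a1 is strictly dominated by a3 (S1: 2>-5, S2: -4>-6, S3: 2>-9, S4: 2>1, S5: -6>-9) and is removed.
Row a2 is eliminated: a4 beats it against every remaining column (S1: 8>-6, S2: 4>0, S3: 8>-5, S4: 4>-7, S5: 7>3).
For Country A, a4 strictly dominates a3 on the remaining columns (S1: 8>2, S2: 4>-4, S3: 8>2, S4: 4>2, S5: 7>-6); eliminate a3.
Country B's strategy S1 is strictly dominated by S2 (a4: 9>-3) and is removed.
For Country B, S2 strictly dominates S3 on the remaining rows (a4: 9>3); eliminate S3.
Column S4 is eliminated: S2 beats it against every remaining row (a4: 9>-8).
Column S5 is eliminated: S2 beats it against every remaining row (a4: 9>8).
Among the remaining strategies, none is strictly dominated by another pure strategy of the same player, so the elimination stops.
Surviving strategies — Country A: {a4}; Country B: {S2}.

S2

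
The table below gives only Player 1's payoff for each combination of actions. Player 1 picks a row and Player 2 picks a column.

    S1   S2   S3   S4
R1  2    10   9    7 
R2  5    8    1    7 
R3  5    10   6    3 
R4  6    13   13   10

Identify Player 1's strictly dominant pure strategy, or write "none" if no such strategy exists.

R4

R4 vs R1: S1: 6>2, S2: 13>10, S3: 13>9, S4: 10>7.
R4 vs R2: S1: 6>5, S2: 13>8, S3: 13>1, S4: 10>7.
R4 vs R3: S1: 6>5, S2: 13>10, S3: 13>6, S4: 10>3.
R4 strictly beats every other strategy against every opponent action, so it is strictly dominant.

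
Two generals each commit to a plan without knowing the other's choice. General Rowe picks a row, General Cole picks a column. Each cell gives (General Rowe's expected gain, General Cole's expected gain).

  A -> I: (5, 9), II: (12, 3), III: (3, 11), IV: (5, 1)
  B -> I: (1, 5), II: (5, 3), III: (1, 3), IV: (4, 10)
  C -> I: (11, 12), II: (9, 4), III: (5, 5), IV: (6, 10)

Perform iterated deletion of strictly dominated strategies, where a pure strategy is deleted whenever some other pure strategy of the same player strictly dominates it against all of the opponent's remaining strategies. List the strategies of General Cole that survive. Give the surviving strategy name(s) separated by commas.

I

For General Rowe, A strictly dominates B on the remaining columns (I: 5>1, II: 12>5, III: 3>1, IV: 5>4); eliminate B.
For General Cole, I strictly dominates II on the remaining rows (A: 9>3, C: 12>4); eliminate II.
Row A is eliminated: C beats it against every remaining column (I: 11>5, III: 5>3, IV: 6>5).
Column III is eliminated: I beats it against every remaining row (C: 12>5).
General Cole's strategy IV is strictly dominated by I (C: 12>10) and is removed.
Among the remaining strategies, none is strictly dominated by another pure strategy of the same player, so the elimination stops.
Surviving strategies — General Rowe: {C}; General Cole: {I}.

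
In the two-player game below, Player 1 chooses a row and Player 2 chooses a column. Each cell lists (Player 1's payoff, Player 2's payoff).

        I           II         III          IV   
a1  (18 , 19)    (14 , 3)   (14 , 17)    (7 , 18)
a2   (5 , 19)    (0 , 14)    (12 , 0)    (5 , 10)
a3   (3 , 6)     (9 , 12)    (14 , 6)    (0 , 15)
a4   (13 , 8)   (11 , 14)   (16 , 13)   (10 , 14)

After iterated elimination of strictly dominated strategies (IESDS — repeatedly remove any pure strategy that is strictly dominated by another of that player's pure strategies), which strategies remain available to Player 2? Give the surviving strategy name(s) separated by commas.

I, II, IV

Player 1's strategy a2 is strictly dominated by a1 (I: 18>5, II: 14>0, III: 14>12, IV: 7>5) and is removed.
For Player 1, a4 strictly dominates a3 on the remaining columns (I: 13>3, II: 11>9, III: 16>14, IV: 10>0); eliminate a3.
For Player 2, IV strictly dominates III on the remaining rows (a1: 18>17, a4: 14>13); eliminate III.
Among the remaining strategies, none is strictly dominated by another pure strategy of the same player, so the elimination stops.
Surviving strategies — Player 1: {a1, a4}; Player 2: {I, II, IV}.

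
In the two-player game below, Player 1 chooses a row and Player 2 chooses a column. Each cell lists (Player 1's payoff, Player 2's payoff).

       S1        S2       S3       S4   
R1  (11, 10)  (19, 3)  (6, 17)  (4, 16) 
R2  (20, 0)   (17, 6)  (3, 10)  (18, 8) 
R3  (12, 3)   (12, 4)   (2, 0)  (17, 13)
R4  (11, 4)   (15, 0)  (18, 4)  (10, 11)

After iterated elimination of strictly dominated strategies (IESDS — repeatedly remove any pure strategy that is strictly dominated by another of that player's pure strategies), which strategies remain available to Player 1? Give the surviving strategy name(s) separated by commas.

Player 1's strategy R3 is strictly dominated by R2 (S1: 20>12, S2: 17>12, S3: 3>2, S4: 18>17) and is removed.
For Player 2, S4 strictly dominates S1 on the remaining rows (R1: 16>10, R2: 8>0, R4: 11>4); eliminate S1.
Player 2's strategy S2 is strictly dominated by S3 (R1: 17>3, R2: 10>6, R4: 4>0) and is removed.
Row R1 is eliminated: R4 beats it against every remaining column (S3: 18>6, S4: 10>4).
Among the remaining strategies, none is strictly dominated by another pure strategy of the same player, so the elimination stops.
Surviving strategies — Player 1: {R2, R4}; Player 2: {S3, S4}.

R2, R4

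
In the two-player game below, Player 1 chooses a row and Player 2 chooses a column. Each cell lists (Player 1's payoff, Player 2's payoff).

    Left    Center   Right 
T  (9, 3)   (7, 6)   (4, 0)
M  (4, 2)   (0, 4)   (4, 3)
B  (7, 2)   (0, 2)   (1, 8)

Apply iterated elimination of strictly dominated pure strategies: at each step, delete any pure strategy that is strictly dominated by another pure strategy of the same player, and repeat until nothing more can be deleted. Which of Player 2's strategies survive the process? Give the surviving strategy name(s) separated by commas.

Center

For Player 1, T strictly dominates B on the remaining columns (Left: 9>7, Center: 7>0, Right: 4>1); eliminate B.
Column Left is eliminated: Center beats it against every remaining row (T: 6>3, M: 4>2).
Column Right is eliminated: Center beats it against every remaining row (T: 6>0, M: 4>3).
Row M is eliminated: T beats it against every remaining column (Center: 7>0).
Among the remaining strategies, none is strictly dominated by another pure strategy of the same player, so the elimination stops.
Surviving strategies — Player 1: {T}; Player 2: {Center}.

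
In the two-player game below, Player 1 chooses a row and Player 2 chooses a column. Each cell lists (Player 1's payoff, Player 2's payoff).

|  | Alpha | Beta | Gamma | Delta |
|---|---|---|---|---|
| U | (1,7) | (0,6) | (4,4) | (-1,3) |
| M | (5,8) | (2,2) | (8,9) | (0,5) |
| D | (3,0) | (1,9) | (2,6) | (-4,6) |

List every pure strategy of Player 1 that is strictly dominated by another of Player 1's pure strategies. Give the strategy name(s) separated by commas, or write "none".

U, D

U is strictly dominated by M (Alpha: 5>1, Beta: 2>0, Gamma: 8>4, Delta: 0>-1).
Nothing dominates M: U at Alpha (5>1); D at Alpha (5>3).
M strictly dominates D — Alpha: 5>3, Beta: 2>1, Gamma: 8>2, Delta: 0>-4.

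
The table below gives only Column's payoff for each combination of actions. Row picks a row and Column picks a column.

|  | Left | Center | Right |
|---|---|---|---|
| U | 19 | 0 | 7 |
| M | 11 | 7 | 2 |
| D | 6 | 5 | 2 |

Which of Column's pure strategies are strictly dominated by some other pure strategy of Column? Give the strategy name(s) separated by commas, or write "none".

Nothing dominates Left: Center at U (19>0); Right at U (19>7).
Center is strictly dominated by Left (U: 19>0, M: 11>7, D: 6>5).
Left strictly dominates Right — U: 19>7, M: 11>2, D: 6>2.

Center, Right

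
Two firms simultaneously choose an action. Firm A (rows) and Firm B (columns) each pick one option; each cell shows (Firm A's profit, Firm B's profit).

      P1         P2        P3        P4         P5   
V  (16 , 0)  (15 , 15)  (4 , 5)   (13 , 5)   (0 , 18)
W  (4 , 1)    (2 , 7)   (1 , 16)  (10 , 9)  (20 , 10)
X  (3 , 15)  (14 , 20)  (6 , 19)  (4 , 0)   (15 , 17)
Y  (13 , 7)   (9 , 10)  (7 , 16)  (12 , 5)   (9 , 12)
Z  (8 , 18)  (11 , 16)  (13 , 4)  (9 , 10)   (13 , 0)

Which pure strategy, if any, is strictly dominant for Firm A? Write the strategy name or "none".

none

V fails to dominate W at P5 (0<20).
W fails to dominate V at P1 (4<16).
X fails to dominate V at P1 (3<16).
Y fails to dominate V at P1 (13<16).
Z fails to dominate V at P1 (8<16).
No single strategy dominates all the others.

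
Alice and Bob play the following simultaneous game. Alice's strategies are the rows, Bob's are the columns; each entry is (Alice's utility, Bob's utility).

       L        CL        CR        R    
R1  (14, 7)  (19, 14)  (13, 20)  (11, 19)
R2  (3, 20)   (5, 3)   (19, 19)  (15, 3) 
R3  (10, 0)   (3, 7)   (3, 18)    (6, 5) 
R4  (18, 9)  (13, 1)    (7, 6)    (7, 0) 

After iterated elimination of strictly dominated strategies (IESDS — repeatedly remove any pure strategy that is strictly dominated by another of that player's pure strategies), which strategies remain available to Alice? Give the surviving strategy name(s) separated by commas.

For Alice, R1 strictly dominates R3 on the remaining columns (L: 14>10, CL: 19>3, CR: 13>3, R: 11>6); eliminate R3.
Bob's strategy CL is strictly dominated by CR (R1: 20>14, R2: 19>3, R4: 6>1) and is removed.
Bob's strategy R is strictly dominated by CR (R1: 20>19, R2: 19>3, R4: 6>0) and is removed.
Among the remaining strategies, none is strictly dominated by another pure strategy of the same player, so the elimination stops.
Surviving strategies — Alice: {R1, R2, R4}; Bob: {L, CR}.

R1, R2, R4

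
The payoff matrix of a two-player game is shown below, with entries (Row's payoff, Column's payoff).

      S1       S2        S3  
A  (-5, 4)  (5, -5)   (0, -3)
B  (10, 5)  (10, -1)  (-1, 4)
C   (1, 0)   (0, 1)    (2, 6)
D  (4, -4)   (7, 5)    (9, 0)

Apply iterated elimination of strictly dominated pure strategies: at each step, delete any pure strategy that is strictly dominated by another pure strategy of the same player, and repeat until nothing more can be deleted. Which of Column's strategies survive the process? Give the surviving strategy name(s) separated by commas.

Row's strategy A is strictly dominated by D (S1: 4>-5, S2: 7>5, S3: 9>0) and is removed.
For Row, D strictly dominates C on the remaining columns (S1: 4>1, S2: 7>0, S3: 9>2); eliminate C.
Among the remaining strategies, none is strictly dominated by another pure strategy of the same player, so the elimination stops.
Surviving strategies — Row: {B, D}; Column: {S1, S2, S3}.

S1, S2, S3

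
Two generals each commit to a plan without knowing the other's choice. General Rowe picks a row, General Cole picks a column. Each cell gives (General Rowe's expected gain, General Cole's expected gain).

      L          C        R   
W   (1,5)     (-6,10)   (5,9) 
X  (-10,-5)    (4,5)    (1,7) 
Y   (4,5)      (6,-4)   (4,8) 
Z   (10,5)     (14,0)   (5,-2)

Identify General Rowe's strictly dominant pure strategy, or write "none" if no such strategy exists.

none

W fails to dominate X at C (-6<4).
X fails to dominate W at L (-10<1).
Y fails to dominate W at R (4<5).
Z fails to dominate W at R (5=5).
No single strategy dominates all the others.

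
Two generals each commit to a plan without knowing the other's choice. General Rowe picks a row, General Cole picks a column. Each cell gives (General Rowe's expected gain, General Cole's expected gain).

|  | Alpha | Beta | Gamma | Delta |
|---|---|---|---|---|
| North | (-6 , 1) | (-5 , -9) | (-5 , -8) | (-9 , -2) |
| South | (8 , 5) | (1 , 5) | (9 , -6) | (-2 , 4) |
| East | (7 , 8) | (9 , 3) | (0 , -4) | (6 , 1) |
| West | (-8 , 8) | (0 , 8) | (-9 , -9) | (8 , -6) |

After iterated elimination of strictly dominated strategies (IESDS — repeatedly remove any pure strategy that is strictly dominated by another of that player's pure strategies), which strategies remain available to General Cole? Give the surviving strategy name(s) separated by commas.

Row North is eliminated: South beats it against every remaining column (Alpha: 8>-6, Beta: 1>-5, Gamma: 9>-5, Delta: -2>-9).
For General Cole, Alpha strictly dominates Gamma on the remaining rows (South: 5>-6, East: 8>-4, West: 8>-9); eliminate Gamma.
For General Cole, Alpha strictly dominates Delta on the remaining rows (South: 5>4, East: 8>1, West: 8>-6); eliminate Delta.
For General Rowe, South strictly dominates West on the remaining columns (Alpha: 8>-8, Beta: 1>0); eliminate West.
Among the remaining strategies, none is strictly dominated by another pure strategy of the same player, so the elimination stops.
Surviving strategies — General Rowe: {South, East}; General Cole: {Alpha, Beta}.

Alpha, Beta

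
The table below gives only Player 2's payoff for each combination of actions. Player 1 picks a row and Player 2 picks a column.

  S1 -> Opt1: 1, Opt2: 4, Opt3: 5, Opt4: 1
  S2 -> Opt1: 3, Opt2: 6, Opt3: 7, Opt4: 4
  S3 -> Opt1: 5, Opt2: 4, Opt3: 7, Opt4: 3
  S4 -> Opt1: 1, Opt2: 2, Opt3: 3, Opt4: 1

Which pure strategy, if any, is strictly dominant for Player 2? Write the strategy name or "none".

Opt3 vs Opt1: S1: 5>1, S2: 7>3, S3: 7>5, S4: 3>1.
Opt3 vs Opt2: S1: 5>4, S2: 7>6, S3: 7>4, S4: 3>2.
Opt3 vs Opt4: S1: 5>1, S2: 7>4, S3: 7>3, S4: 3>1.
Opt3 strictly beats every other strategy against every opponent action, so it is strictly dominant.

Opt3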